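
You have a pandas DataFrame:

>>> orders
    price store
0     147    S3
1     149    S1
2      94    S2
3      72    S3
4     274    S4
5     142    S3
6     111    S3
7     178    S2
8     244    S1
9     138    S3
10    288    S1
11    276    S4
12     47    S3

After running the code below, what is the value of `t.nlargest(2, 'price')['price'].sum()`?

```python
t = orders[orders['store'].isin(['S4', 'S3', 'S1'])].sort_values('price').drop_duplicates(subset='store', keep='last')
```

filter rows where store in ['S4', 'S3', 'S1']:
    price store
0     147    S3
1     149    S1
3      72    S3
4     274    S4
5     142    S3
6     111    S3
8     244    S1
9     138    S3
10    288    S1
11    276    S4
12     47    S3
sort by price:
    price store
12     47    S3
3      72    S3
6     111    S3
9     138    S3
5     142    S3
0     147    S3
1     149    S1
8     244    S1
4     274    S4
11    276    S4
10    288    S1
drop duplicate store (keep=last):
    price store
0     147    S3
11    276    S4
10    288    S1
take 2 rows with largest price:
    price store
10    288    S1
11    276    S4
Finally, sum of column 'price' = 564.

564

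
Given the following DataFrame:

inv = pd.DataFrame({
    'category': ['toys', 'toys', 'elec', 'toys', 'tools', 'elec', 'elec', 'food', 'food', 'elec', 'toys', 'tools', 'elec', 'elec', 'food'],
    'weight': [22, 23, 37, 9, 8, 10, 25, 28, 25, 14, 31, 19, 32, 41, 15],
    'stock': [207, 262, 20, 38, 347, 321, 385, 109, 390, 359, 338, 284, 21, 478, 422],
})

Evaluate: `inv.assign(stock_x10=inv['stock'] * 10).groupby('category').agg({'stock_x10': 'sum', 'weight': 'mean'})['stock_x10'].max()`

15840

add column stock_x10 = inv['stock'] * 10:
   category  weight  stock  stock_x10
0      toys      22    207       2070
1      toys      23    262       2620
2      elec      37     20        200
3      toys       9     38        380
4     tools       8    347       3470
5      elec      10    321       3210
6      elec      25    385       3850
7      food      28    109       1090
8      food      25    390       3900
9      elec      14    359       3590
10     toys      31    338       3380
11    tools      19    284       2840
12     elec      32     21        210
13     elec      41    478       4780
14     food      15    422       4220
group by category: sum(stock_x10), mean(weight):
          stock_x10     weight
category                      
elec          15840  26.500000
food           9210  22.666667
tools          6310  13.500000
toys           8450  21.250000
Finally, max of column 'stock_x10' = 15840.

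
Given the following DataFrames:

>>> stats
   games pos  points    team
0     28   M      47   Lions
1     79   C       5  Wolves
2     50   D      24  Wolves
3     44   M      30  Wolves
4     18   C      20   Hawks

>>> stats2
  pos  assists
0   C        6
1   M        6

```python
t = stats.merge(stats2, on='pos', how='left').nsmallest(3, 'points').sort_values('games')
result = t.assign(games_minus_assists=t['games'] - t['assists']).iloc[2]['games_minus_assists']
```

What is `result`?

73.0

merge on 'pos' (how='left') → 5 rows:
   games pos  points    team  assists
0     28   M      47   Lions      6.0
1     79   C       5  Wolves      6.0
2     50   D      24  Wolves      NaN
3     44   M      30  Wolves      6.0
4     18   C      20   Hawks      6.0
take 3 rows with smallest points:
   games pos  points    team  assists
1     79   C       5  Wolves      6.0
4     18   C      20   Hawks      6.0
2     50   D      24  Wolves      NaN
sort by games:
   games pos  points    team  assists
4     18   C      20   Hawks      6.0
2     50   D      24  Wolves      NaN
1     79   C       5  Wolves      6.0
add column games_minus_assists = t['games'] - t['assists']:
   games pos  points    team  assists  games_minus_assists
4     18   C      20   Hawks      6.0                 12.0
2     50   D      24  Wolves      NaN                  NaN
1     79   C       5  Wolves      6.0                 73.0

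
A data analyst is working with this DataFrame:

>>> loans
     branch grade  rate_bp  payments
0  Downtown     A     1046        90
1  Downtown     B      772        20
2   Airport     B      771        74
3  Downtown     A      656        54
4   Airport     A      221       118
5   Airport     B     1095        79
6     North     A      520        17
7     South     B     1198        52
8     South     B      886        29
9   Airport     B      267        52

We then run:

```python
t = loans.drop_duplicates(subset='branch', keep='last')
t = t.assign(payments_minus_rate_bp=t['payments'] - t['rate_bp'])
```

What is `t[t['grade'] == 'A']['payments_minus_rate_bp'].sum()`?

-1105

drop duplicate branch (keep=last):
     branch grade  rate_bp  payments
3  Downtown     A      656        54
6     North     A      520        17
8     South     B      886        29
9   Airport     B      267        52
add column payments_minus_rate_bp = t['payments'] - t['rate_bp']:
     branch grade  rate_bp  payments  payments_minus_rate_bp
3  Downtown     A      656        54                    -602
6     North     A      520        17                    -503
8     South     B      886        29                    -857
9   Airport     B      267        52                    -215
filter rows where grade == 'A':
     branch grade  rate_bp  payments  payments_minus_rate_bp
3  Downtown     A      656        54                    -602
6     North     A      520        17                    -503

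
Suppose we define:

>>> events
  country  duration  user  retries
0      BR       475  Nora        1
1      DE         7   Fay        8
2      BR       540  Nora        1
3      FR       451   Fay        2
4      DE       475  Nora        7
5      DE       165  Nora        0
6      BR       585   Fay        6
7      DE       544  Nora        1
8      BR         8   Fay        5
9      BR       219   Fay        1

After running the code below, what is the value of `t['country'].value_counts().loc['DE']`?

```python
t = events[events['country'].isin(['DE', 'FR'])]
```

filter rows where country in ['DE', 'FR']:
  country  duration  user  retries
1      DE         7   Fay        8
3      FR       451   Fay        2
4      DE       475  Nora        7
5      DE       165  Nora        0
7      DE       544  Nora        1
value_counts of country:
country
DE    4
FR    1
Name: count, dtype: int64

4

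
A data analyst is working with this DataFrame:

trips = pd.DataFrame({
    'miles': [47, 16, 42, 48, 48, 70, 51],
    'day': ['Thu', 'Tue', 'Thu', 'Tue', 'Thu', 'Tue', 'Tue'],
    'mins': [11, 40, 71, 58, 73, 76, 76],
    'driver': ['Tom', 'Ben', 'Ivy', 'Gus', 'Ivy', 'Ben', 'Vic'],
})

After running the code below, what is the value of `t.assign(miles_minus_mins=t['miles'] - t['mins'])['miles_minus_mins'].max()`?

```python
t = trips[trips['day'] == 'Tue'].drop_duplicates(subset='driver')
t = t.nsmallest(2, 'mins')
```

filter rows where day == 'Tue':
   miles  day  mins driver
1     16  Tue    40    Ben
3     48  Tue    58    Gus
5     70  Tue    76    Ben
6     51  Tue    76    Vic
drop duplicate driver (keep=first):
   miles  day  mins driver
1     16  Tue    40    Ben
3     48  Tue    58    Gus
6     51  Tue    76    Vic
take 2 rows with smallest mins:
   miles  day  mins driver
1     16  Tue    40    Ben
3     48  Tue    58    Gus
add column miles_minus_mins = t['miles'] - t['mins']:
   miles  day  mins driver  miles_minus_mins
1     16  Tue    40    Ben               -24
3     48  Tue    58    Gus               -10
Then the max of column 'miles_minus_mins': -10

-10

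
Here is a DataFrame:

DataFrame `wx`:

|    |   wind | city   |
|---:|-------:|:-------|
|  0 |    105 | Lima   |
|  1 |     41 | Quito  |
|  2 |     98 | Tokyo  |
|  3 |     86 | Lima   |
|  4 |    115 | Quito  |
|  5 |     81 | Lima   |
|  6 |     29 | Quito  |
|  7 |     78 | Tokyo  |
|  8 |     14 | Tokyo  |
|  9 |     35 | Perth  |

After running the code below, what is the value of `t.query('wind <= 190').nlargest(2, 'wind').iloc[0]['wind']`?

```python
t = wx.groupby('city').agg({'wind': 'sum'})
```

group by city, sum of wind:
       wind
city       
Lima    272
Perth    35
Quito   185
Tokyo   190
filter rows where wind <= 190:
       wind
city       
Perth    35
Quito   185
Tokyo   190
take 2 rows with largest wind:
       wind
city       
Tokyo   190
Quito   185
Hence 190.

190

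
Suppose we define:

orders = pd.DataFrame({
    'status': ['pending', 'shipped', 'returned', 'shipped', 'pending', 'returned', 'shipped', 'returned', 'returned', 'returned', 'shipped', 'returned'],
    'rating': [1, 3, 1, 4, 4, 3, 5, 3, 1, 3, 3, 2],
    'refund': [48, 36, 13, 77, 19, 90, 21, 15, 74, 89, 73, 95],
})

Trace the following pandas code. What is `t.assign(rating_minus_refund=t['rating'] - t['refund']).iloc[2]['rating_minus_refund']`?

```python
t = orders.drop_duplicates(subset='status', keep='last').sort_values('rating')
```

-15

drop duplicate status (keep=last):
      status  rating  refund
4    pending       4      19
10   shipped       3      73
11  returned       2      95
sort by rating:
      status  rating  refund
11  returned       2      95
10   shipped       3      73
4    pending       4      19
add column rating_minus_refund = t['rating'] - t['refund']:
      status  rating  refund  rating_minus_refund
11  returned       2      95                  -93
10   shipped       3      73                  -70
4    pending       4      19                  -15
Finally, value at position 2, column 'rating_minus_refund' = -15.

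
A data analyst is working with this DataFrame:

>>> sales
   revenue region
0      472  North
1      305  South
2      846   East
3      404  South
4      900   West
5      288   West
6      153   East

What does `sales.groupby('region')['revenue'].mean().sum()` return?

group by region, mean of revenue:
region
East     499.5
North    472.0
South    354.5
West     594.0
Name: revenue, dtype: float64

1920.0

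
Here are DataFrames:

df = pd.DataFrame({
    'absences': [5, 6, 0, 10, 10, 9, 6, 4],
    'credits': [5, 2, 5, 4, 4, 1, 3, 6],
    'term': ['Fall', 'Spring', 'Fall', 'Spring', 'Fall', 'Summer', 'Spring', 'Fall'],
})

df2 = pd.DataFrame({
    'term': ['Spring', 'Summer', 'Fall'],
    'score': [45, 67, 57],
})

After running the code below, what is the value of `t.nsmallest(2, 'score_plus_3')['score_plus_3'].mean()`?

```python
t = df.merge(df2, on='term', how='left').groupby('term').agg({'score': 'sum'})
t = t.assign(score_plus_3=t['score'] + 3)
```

merge on 'term' (how='left') → 8 rows:
   absences  credits    term  score
0         5        5    Fall     57
1         6        2  Spring     45
2         0        5    Fall     57
3        10        4  Spring     45
4        10        4    Fall     57
5         9        1  Summer     67
6         6        3  Spring     45
7         4        6    Fall     57
group by term, sum of score:
        score
term         
Fall      228
Spring    135
Summer     67
add column score_plus_3 = t['score'] + 3:
        score  score_plus_3
term                       
Fall      228           231
Spring    135           138
Summer     67            70
take 2 rows with smallest score_plus_3:
        score  score_plus_3
term                       
Summer     67            70
Spring    135           138
So mean() = 104.0.

104.0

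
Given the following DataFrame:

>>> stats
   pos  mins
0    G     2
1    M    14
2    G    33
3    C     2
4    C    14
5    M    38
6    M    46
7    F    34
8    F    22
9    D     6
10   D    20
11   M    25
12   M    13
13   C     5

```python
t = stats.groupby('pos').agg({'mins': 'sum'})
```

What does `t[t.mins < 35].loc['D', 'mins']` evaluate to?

group by pos, sum of mins:
     mins
pos      
C      21
D      26
F      56
G      35
M     136
filter rows where mins < 35:
     mins
pos      
C      21
D      26
The value at row 'D', column 'mins' is 26.

26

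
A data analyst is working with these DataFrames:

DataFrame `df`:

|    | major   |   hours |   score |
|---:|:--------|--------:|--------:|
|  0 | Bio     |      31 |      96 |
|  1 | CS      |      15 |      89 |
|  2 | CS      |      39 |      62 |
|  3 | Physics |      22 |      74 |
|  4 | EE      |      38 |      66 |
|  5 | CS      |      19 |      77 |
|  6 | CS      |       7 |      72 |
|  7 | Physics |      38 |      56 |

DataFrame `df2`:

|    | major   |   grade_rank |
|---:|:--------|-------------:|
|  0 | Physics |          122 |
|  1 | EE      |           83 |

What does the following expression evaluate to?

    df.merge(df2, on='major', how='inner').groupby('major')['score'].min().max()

66

merge on 'major' (how='inner') → 3 rows:
     major  hours  score  grade_rank
0  Physics     22     74         122
1       EE     38     66          83
2  Physics     38     56         122
group by major, min of score:
major
EE         66
Physics    56
Name: score, dtype: int64
So max() = 66.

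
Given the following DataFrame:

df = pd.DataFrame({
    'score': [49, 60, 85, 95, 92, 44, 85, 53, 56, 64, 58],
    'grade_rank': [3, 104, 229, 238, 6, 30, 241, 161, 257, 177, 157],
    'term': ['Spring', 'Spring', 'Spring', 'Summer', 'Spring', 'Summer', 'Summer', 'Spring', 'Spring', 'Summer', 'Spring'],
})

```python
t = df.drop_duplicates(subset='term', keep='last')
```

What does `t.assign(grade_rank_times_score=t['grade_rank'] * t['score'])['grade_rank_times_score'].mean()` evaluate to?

drop duplicate term (keep=last):
    score  grade_rank    term
9      64         177  Summer
10     58         157  Spring
add column grade_rank_times_score = t['grade_rank'] * t['score']:
    score  grade_rank    term  grade_rank_times_score
9      64         177  Summer                   11328
10     58         157  Spring                    9106
So mean() = 10217.0.

10217.0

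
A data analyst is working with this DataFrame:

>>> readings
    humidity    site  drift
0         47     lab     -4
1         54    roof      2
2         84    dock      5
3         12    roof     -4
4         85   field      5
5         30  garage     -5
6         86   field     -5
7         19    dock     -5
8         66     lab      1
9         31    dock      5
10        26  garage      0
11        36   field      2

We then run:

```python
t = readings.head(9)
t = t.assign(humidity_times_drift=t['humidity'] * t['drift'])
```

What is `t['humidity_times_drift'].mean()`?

12.0

take first 9 rows:
   humidity    site  drift
0        47     lab     -4
1        54    roof      2
2        84    dock      5
3        12    roof     -4
4        85   field      5
5        30  garage     -5
6        86   field     -5
7        19    dock     -5
8        66     lab      1
add column humidity_times_drift = t['humidity'] * t['drift']:
   humidity    site  drift  humidity_times_drift
0        47     lab     -4                  -188
1        54    roof      2                   108
2        84    dock      5                   420
3        12    roof     -4                   -48
4        85   field      5                   425
5        30  garage     -5                  -150
6        86   field     -5                  -430
7        19    dock     -5                   -95
8        66     lab      1                    66
Then the mean of column 'humidity_times_drift': 12.0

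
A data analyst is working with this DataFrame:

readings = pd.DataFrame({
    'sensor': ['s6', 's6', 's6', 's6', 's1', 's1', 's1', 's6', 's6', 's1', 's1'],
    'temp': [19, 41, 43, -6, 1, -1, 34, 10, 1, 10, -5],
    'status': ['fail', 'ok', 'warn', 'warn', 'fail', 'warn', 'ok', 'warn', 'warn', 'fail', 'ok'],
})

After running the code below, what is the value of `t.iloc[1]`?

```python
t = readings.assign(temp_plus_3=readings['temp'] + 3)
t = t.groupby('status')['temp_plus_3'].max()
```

add column temp_plus_3 = readings['temp'] + 3:
   sensor  temp status  temp_plus_3
0      s6    19   fail           22
1      s6    41     ok           44
2      s6    43   warn           46
3      s6    -6   warn           -3
4      s1     1   fail            4
5      s1    -1   warn            2
6      s1    34     ok           37
7      s6    10   warn           13
8      s6     1   warn            4
9      s1    10   fail           13
10     s1    -5     ok           -2
group by status, max of temp_plus_3:
status
fail    22
ok      44
warn    46
Name: temp_plus_3, dtype: int64
Taking the value at position 1 gives 44.

44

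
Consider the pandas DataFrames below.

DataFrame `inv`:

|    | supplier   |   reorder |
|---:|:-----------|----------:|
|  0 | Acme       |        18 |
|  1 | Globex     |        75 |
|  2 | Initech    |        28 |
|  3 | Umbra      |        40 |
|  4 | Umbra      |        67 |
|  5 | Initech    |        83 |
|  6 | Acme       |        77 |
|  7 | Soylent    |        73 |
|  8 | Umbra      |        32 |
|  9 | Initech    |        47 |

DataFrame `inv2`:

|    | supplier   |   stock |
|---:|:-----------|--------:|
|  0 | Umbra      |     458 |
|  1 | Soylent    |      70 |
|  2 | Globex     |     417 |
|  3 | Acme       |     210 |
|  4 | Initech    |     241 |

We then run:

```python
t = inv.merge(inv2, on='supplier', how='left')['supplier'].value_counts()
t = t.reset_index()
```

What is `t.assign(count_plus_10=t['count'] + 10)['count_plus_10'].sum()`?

60

merge on 'supplier' (how='left') → 10 rows:
  supplier  reorder  stock
0     Acme       18    210
1   Globex       75    417
2  Initech       28    241
3    Umbra       40    458
4    Umbra       67    458
5  Initech       83    241
6     Acme       77    210
7  Soylent       73     70
8    Umbra       32    458
9  Initech       47    241
value_counts of supplier:
supplier
Initech    3
Umbra      3
Acme       2
Globex     1
Soylent    1
Name: count, dtype: int64
reset_index():
  supplier  count
0  Initech      3
1    Umbra      3
2     Acme      2
3   Globex      1
4  Soylent      1
add column count_plus_10 = t['count'] + 10:
  supplier  count  count_plus_10
0  Initech      3             13
1    Umbra      3             13
2     Acme      2             12
3   Globex      1             11
4  Soylent      1             11
The sum of column 'count_plus_10' is 60.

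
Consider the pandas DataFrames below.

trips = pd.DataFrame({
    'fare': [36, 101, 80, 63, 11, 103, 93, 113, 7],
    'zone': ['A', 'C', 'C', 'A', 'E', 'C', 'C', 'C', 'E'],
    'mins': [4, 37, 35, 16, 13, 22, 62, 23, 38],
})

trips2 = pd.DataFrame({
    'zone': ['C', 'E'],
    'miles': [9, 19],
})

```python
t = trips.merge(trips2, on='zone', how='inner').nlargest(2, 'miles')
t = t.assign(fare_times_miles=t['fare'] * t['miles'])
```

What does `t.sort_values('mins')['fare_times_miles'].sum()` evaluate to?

342

merge on 'zone' (how='inner') → 7 rows:
   fare zone  mins  miles
0   101    C    37      9
1    80    C    35      9
2    11    E    13     19
3   103    C    22      9
4    93    C    62      9
5   113    C    23      9
6     7    E    38     19
take 2 rows with largest miles:
   fare zone  mins  miles
2    11    E    13     19
6     7    E    38     19
add column fare_times_miles = t['fare'] * t['miles']:
   fare zone  mins  miles  fare_times_miles
2    11    E    13     19               209
6     7    E    38     19               133
sort by mins:
   fare zone  mins  miles  fare_times_miles
2    11    E    13     19               209
6     7    E    38     19               133
So sum() = 342.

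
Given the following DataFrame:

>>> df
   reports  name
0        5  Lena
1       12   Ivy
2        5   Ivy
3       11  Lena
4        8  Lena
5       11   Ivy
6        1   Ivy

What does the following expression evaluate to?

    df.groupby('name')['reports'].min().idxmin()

group by name, min of reports:
name
Ivy     1
Lena    5
Name: reports, dtype: int64

Ivy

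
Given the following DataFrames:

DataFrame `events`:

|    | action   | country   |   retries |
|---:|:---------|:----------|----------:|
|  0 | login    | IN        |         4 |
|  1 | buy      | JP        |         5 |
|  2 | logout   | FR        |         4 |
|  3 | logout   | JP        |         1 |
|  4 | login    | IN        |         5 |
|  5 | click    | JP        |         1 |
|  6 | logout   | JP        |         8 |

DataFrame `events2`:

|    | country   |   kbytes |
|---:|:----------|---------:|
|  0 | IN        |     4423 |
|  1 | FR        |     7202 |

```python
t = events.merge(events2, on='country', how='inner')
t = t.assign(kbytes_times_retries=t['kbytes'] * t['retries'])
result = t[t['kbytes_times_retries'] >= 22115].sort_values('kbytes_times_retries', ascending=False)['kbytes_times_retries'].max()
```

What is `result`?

28808

merge on 'country' (how='inner') → 3 rows:
   action country  retries  kbytes
0   login      IN        4    4423
1  logout      FR        4    7202
2   login      IN        5    4423
add column kbytes_times_retries = t['kbytes'] * t['retries']:
   action country  retries  kbytes  kbytes_times_retries
0   login      IN        4    4423                 17692
1  logout      FR        4    7202                 28808
2   login      IN        5    4423                 22115
filter rows where kbytes_times_retries >= 22115:
   action country  retries  kbytes  kbytes_times_retries
1  logout      FR        4    7202                 28808
2   login      IN        5    4423                 22115
sort by kbytes_times_retries descending:
   action country  retries  kbytes  kbytes_times_retries
1  logout      FR        4    7202                 28808
2   login      IN        5    4423                 22115
Finally, max of column 'kbytes_times_retries' = 28808.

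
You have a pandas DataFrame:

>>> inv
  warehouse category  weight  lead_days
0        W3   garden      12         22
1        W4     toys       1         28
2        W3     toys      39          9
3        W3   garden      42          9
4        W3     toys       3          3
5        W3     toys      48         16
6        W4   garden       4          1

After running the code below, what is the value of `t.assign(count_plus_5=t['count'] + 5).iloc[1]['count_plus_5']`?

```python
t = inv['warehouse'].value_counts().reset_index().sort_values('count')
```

10

value_counts of warehouse:
warehouse
W3    5
W4    2
Name: count, dtype: int64
reset_index():
  warehouse  count
0        W3      5
1        W4      2
sort by count:
  warehouse  count
1        W4      2
0        W3      5
add column count_plus_5 = t['count'] + 5:
  warehouse  count  count_plus_5
1        W4      2             7
0        W3      5            10
Taking the value at position 1, column 'count_plus_5' gives 10.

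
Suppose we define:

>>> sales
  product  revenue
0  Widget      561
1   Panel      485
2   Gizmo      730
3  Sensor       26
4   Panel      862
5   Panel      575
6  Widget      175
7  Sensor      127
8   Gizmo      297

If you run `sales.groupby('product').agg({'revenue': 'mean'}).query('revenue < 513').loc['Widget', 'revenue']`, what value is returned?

group by product, mean of revenue:
            revenue
product            
Gizmo    513.500000
Panel    640.666667
Sensor    76.500000
Widget   368.000000
filter rows where revenue < 513:
         revenue
product         
Sensor      76.5
Widget     368.0

368.0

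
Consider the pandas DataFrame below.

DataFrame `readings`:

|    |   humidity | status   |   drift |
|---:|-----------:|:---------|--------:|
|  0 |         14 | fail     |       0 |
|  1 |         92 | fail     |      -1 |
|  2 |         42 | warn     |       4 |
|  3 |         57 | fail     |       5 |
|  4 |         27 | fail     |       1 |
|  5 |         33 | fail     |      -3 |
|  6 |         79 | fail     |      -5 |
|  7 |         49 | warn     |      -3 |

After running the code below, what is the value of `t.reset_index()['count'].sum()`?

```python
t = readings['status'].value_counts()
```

8

value_counts of status:
status
fail    6
warn    2
Name: count, dtype: int64
reset_index():
  status  count
0   fail      6
1   warn      2
So sum() = 8.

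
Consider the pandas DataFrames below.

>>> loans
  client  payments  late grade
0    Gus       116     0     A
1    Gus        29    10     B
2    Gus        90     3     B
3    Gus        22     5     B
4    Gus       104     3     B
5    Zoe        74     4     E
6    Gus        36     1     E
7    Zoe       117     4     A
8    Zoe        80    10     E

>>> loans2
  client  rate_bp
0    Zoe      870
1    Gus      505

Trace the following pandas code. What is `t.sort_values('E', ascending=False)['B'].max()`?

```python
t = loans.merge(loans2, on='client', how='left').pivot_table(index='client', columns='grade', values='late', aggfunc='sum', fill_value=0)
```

21

merge on 'client' (how='left') → 9 rows:
  client  payments  late grade  rate_bp
0    Gus       116     0     A      505
1    Gus        29    10     B      505
2    Gus        90     3     B      505
3    Gus        22     5     B      505
4    Gus       104     3     B      505
5    Zoe        74     4     E      870
6    Gus        36     1     E      505
7    Zoe       117     4     A      870
8    Zoe        80    10     E      870
pivot: rows=client, cols=grade, sum(late):
grade   A   B   E
client           
Gus     0  21   1
Zoe     4   0  14
sort by E descending:
grade   A   B   E
client           
Zoe     4   0  14
Gus     0  21   1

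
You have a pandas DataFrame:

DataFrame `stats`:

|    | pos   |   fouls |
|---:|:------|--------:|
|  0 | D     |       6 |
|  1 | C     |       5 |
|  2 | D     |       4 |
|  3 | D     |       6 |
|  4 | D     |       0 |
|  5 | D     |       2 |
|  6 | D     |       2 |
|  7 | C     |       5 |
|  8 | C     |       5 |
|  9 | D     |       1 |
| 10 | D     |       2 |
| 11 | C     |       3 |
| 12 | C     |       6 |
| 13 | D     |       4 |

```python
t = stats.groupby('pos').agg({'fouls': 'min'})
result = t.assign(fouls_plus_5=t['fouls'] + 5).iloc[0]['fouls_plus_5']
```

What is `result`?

8

group by pos, min of fouls:
     fouls
pos       
C        3
D        0
add column fouls_plus_5 = t['fouls'] + 5:
     fouls  fouls_plus_5
pos                     
C        3             8
D        0             5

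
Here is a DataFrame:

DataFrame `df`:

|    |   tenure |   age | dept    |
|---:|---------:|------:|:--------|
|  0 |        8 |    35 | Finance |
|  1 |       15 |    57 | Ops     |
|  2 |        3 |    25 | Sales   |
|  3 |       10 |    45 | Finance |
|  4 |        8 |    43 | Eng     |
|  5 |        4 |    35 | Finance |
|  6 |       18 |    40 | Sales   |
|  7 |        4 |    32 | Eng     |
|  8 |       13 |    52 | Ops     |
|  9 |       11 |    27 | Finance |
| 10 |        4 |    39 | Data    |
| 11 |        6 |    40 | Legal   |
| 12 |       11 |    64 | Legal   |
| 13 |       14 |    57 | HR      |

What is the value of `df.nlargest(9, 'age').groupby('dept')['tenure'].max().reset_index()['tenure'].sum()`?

take 9 rows with largest age:
    tenure  age     dept
12      11   64    Legal
1       15   57      Ops
13      14   57       HR
8       13   52      Ops
3       10   45  Finance
4        8   43      Eng
6       18   40    Sales
11       6   40    Legal
10       4   39     Data
group by dept, max of tenure:
dept
Data        4
Eng         8
Finance    10
HR         14
Legal      11
Ops        15
Sales      18
Name: tenure, dtype: int64
reset_index():
      dept  tenure
0     Data       4
1      Eng       8
2  Finance      10
3       HR      14
4    Legal      11
5      Ops      15
6    Sales      18
Hence 80.

80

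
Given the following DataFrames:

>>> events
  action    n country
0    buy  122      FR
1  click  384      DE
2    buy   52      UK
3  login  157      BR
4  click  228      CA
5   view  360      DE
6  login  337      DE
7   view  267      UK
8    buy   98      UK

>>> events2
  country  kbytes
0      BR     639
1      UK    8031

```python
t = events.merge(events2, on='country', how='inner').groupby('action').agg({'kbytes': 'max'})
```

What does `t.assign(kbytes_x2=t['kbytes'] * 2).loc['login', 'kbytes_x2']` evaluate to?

merge on 'country' (how='inner') → 4 rows:
  action    n country  kbytes
0    buy   52      UK    8031
1  login  157      BR     639
2   view  267      UK    8031
3    buy   98      UK    8031
group by action, max of kbytes:
        kbytes
action        
buy       8031
login      639
view      8031
add column kbytes_x2 = t['kbytes'] * 2:
        kbytes  kbytes_x2
action                   
buy       8031      16062
login      639       1278
view      8031      16062
Reading off the value at row 'login', column 'kbytes_x2', we get 1278.

1278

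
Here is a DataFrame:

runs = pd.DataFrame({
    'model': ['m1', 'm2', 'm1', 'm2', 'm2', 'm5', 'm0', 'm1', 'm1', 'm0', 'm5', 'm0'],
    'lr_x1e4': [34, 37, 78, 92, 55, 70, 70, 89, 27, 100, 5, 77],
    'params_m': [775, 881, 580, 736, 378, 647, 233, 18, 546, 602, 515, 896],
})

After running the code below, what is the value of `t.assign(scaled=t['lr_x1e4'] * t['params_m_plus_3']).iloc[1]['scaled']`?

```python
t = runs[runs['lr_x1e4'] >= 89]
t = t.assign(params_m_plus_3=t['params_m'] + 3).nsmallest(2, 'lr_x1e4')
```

filter rows where lr_x1e4 >= 89:
  model  lr_x1e4  params_m
3    m2       92       736
7    m1       89        18
9    m0      100       602
add column params_m_plus_3 = t['params_m'] + 3:
  model  lr_x1e4  params_m  params_m_plus_3
3    m2       92       736              739
7    m1       89        18               21
9    m0      100       602              605
take 2 rows with smallest lr_x1e4:
  model  lr_x1e4  params_m  params_m_plus_3
7    m1       89        18               21
3    m2       92       736              739
add column scaled = t['lr_x1e4'] * t['params_m_plus_3']:
  model  lr_x1e4  params_m  params_m_plus_3  scaled
7    m1       89        18               21    1869
3    m2       92       736              739   67988
Reading off the value at position 1, column 'scaled', we get 67988.

67988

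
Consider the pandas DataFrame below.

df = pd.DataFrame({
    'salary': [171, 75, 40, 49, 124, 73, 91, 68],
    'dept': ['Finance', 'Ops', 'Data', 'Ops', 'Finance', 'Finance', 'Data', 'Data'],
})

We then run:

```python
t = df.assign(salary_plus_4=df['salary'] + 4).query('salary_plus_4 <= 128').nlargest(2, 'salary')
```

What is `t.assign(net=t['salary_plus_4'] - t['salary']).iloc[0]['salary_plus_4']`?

128

add column salary_plus_4 = df['salary'] + 4:
   salary     dept  salary_plus_4
0     171  Finance            175
1      75      Ops             79
2      40     Data             44
3      49      Ops             53
4     124  Finance            128
5      73  Finance             77
6      91     Data             95
7      68     Data             72
filter rows where salary_plus_4 <= 128:
   salary     dept  salary_plus_4
1      75      Ops             79
2      40     Data             44
3      49      Ops             53
4     124  Finance            128
5      73  Finance             77
6      91     Data             95
7      68     Data             72
take 2 rows with largest salary:
   salary     dept  salary_plus_4
4     124  Finance            128
6      91     Data             95
add column net = t['salary_plus_4'] - t['salary']:
   salary     dept  salary_plus_4  net
4     124  Finance            128    4
6      91     Data             95    4
Finally, value at position 0, column 'salary_plus_4' = 128.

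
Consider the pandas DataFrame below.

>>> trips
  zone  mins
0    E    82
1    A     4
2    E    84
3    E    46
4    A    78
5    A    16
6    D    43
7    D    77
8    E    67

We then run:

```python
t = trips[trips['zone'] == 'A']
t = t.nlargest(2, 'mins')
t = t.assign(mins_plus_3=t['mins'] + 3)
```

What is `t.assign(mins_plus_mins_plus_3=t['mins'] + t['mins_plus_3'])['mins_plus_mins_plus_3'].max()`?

159

filter rows where zone == 'A':
  zone  mins
1    A     4
4    A    78
5    A    16
take 2 rows with largest mins:
  zone  mins
4    A    78
5    A    16
add column mins_plus_3 = t['mins'] + 3:
  zone  mins  mins_plus_3
4    A    78           81
5    A    16           19
add column mins_plus_mins_plus_3 = t['mins'] + t['mins_plus_3']:
  zone  mins  mins_plus_3  mins_plus_mins_plus_3
4    A    78           81                    159
5    A    16           19                     35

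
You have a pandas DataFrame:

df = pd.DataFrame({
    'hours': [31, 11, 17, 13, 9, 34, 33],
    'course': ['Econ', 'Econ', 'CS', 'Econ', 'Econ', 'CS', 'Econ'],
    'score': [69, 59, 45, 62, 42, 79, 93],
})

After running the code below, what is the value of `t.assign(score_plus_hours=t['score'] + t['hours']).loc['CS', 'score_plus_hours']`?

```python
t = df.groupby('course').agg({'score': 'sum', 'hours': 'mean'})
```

149.5

group by course: sum(score), mean(hours):
        score  hours
course              
CS        124   25.5
Econ      325   19.4
add column score_plus_hours = t['score'] + t['hours']:
        score  hours  score_plus_hours
course                                
CS        124   25.5             149.5
Econ      325   19.4             344.4
So loc['CS', 'score_plus_hours'] = 149.5.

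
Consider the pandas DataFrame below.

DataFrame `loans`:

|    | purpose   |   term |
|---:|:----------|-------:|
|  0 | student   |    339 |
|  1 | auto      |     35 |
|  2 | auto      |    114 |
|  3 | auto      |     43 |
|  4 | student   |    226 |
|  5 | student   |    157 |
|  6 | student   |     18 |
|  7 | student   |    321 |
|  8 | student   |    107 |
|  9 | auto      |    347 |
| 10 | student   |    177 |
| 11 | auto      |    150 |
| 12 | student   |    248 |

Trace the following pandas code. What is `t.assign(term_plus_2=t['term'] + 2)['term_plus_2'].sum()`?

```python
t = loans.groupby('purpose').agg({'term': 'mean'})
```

340.925

group by purpose, mean of term:
            term
purpose         
auto     137.800
student  199.125
add column term_plus_2 = t['term'] + 2:
            term  term_plus_2
purpose                      
auto     137.800      139.800
student  199.125      201.125
Hence 340.925.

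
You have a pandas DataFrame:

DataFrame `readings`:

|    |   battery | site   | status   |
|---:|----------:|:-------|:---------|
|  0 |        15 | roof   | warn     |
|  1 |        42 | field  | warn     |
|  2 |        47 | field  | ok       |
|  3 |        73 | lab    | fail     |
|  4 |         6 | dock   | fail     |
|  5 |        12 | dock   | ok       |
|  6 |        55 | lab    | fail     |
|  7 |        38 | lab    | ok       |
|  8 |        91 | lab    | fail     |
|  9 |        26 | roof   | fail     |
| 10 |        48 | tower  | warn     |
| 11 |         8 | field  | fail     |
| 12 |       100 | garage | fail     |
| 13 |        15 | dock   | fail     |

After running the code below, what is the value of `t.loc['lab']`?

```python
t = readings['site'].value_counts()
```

value_counts of site:
site
lab       4
field     3
dock      3
roof      2
tower     1
garage    1
Name: count, dtype: int64

4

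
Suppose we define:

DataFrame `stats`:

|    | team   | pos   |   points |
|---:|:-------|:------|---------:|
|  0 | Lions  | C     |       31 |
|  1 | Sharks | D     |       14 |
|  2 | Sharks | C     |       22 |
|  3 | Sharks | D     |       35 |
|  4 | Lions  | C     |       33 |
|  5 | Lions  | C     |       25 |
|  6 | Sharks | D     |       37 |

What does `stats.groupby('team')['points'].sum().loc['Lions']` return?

group by team, sum of points:
team
Lions      89
Sharks    108
Name: points, dtype: int64
Then the value at index 'Lions': 89

89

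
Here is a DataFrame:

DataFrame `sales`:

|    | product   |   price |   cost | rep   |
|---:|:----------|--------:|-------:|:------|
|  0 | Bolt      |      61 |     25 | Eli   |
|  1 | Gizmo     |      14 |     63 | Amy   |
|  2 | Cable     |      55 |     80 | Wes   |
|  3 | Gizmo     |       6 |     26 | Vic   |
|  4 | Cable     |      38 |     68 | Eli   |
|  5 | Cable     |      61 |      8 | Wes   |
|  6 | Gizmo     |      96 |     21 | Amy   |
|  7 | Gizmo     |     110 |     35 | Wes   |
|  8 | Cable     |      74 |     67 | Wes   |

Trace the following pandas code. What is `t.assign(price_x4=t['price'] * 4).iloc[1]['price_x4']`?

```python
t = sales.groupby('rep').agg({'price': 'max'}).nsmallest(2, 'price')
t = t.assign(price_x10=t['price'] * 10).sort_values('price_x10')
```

group by rep, max of price:
     price
rep       
Amy     96
Eli     61
Vic      6
Wes    110
take 2 rows with smallest price:
     price
rep       
Vic      6
Eli     61
add column price_x10 = t['price'] * 10:
     price  price_x10
rep                  
Vic      6         60
Eli     61        610
sort by price_x10:
     price  price_x10
rep                  
Vic      6         60
Eli     61        610
add column price_x4 = t['price'] * 4:
     price  price_x10  price_x4
rep                            
Vic      6         60        24
Eli     61        610       244
The value at position 1, column 'price_x4' is 244.

244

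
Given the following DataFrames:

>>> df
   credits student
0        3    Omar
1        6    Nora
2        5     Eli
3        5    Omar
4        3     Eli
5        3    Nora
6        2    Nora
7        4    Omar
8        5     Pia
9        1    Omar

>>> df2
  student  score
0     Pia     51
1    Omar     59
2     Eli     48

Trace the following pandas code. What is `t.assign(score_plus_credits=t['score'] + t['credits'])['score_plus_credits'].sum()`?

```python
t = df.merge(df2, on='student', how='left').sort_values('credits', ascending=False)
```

merge on 'student' (how='left') → 10 rows:
   credits student  score
0        3    Omar   59.0
1        6    Nora    NaN
2        5     Eli   48.0
3        5    Omar   59.0
4        3     Eli   48.0
5        3    Nora    NaN
6        2    Nora    NaN
7        4    Omar   59.0
8        5     Pia   51.0
9        1    Omar   59.0
sort by credits descending:
   credits student  score
1        6    Nora    NaN
2        5     Eli   48.0
3        5    Omar   59.0
8        5     Pia   51.0
7        4    Omar   59.0
0        3    Omar   59.0
4        3     Eli   48.0
5        3    Nora    NaN
6        2    Nora    NaN
9        1    Omar   59.0
add column score_plus_credits = t['score'] + t['credits']:
   credits student  score  score_plus_credits
1        6    Nora    NaN                 NaN
2        5     Eli   48.0                53.0
3        5    Omar   59.0                64.0
8        5     Pia   51.0                56.0
7        4    Omar   59.0                63.0
0        3    Omar   59.0                62.0
4        3     Eli   48.0                51.0
5        3    Nora    NaN                 NaN
6        2    Nora    NaN                 NaN
9        1    Omar   59.0                60.0
Finally, sum of column 'score_plus_credits' = 409.0.

409.0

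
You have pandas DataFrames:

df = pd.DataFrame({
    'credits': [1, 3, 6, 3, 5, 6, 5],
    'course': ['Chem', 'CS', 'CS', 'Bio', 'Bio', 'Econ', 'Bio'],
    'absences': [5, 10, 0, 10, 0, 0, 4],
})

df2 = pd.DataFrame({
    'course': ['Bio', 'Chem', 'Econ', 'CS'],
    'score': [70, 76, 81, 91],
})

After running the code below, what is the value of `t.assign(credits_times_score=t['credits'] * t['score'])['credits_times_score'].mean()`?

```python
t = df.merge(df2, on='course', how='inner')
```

merge on 'course' (how='inner') → 7 rows:
   credits course  absences  score
0        1   Chem         5     76
1        3     CS        10     91
2        6     CS         0     91
3        3    Bio        10     70
4        5    Bio         0     70
5        6   Econ         0     81
6        5    Bio         4     70
add column credits_times_score = t['credits'] * t['score']:
   credits course  absences  score  credits_times_score
0        1   Chem         5     76                   76
1        3     CS        10     91                  273
2        6     CS         0     91                  546
3        3    Bio        10     70                  210
4        5    Bio         0     70                  350
5        6   Econ         0     81                  486
6        5    Bio         4     70                  350
So mean() = 327.285714286.

327.285714286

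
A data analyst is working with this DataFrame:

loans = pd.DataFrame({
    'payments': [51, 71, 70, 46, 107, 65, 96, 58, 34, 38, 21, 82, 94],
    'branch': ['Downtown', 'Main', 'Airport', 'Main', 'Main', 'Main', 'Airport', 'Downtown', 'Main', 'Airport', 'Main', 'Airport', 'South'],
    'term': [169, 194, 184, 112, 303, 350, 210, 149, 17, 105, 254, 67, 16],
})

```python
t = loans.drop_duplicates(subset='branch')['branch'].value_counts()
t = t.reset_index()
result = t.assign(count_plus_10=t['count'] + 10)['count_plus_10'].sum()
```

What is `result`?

drop duplicate branch (keep=first):
    payments    branch  term
0         51  Downtown   169
1         71      Main   194
2         70   Airport   184
12        94     South    16
value_counts of branch:
branch
Downtown    1
Main        1
Airport     1
South       1
Name: count, dtype: int64
reset_index():
     branch  count
0  Downtown      1
1      Main      1
2   Airport      1
3     South      1
add column count_plus_10 = t['count'] + 10:
     branch  count  count_plus_10
0  Downtown      1             11
1      Main      1             11
2   Airport      1             11
3     South      1             11
So sum() = 44.

44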